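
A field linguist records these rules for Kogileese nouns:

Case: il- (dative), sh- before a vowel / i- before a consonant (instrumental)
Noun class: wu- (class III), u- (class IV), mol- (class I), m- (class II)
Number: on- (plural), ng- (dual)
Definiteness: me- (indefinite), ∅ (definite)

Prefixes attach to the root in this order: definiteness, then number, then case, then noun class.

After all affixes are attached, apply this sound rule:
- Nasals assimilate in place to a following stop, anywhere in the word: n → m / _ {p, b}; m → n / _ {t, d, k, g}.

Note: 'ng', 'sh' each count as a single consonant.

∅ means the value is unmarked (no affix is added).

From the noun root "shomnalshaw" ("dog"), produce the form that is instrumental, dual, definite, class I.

definiteness = definite: zero marking, form stays shomnalshaw.
Attach number dual ng- → ngshomnalshaw.
Attach case instrumental i- (before consonant 'ng') → ingshomnalshaw.
Attach noun class class I mol- → molingshomnalshaw.
Nasal assimilation: no change.

molingshomnalshaw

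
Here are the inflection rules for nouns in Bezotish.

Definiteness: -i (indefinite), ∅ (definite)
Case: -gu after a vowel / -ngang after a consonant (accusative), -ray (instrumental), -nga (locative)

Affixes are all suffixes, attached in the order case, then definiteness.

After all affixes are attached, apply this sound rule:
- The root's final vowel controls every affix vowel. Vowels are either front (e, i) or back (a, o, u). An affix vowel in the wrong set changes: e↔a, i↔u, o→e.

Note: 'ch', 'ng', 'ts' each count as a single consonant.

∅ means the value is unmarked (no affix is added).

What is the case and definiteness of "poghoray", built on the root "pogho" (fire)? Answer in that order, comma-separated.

Segment: pogho-ray.
case: -ray → instrumental.
definiteness: ∅ → definite.

instrumental, definite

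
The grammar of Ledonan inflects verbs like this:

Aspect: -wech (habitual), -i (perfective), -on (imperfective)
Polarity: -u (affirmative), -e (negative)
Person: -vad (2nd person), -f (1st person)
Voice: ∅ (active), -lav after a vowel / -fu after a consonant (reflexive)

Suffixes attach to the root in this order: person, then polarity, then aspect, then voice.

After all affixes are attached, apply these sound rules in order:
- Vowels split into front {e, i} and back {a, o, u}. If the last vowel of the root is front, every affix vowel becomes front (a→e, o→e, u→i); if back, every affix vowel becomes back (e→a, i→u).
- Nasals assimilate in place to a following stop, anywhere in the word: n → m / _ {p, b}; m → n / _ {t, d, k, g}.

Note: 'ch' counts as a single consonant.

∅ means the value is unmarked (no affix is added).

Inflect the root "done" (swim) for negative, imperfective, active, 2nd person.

Attach person 2nd person -vad → donevad.
Attach polarity negative -e → donevade.
Attach aspect imperfective -on → donevadeon.
voice = active: zero marking, form stays donevadeon.
Apply vowel harmony: donevadeon → donevedeen.
Nasal assimilation: no change.

donevedeen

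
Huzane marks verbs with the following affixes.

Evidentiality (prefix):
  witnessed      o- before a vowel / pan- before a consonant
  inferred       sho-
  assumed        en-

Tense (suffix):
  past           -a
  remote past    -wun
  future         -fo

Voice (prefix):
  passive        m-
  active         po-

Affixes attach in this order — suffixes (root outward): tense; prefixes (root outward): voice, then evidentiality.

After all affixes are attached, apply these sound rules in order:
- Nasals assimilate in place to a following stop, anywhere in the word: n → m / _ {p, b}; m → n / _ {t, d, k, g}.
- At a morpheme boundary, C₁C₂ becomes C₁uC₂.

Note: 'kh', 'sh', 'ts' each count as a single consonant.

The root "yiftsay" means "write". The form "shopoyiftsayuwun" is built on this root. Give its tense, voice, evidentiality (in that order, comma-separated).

remote past, active, inferred

Segment: sho-po-yiftsay-wun.
tense: -wun → remote past.
voice: po- → active.
evidentiality: sho- → inferred.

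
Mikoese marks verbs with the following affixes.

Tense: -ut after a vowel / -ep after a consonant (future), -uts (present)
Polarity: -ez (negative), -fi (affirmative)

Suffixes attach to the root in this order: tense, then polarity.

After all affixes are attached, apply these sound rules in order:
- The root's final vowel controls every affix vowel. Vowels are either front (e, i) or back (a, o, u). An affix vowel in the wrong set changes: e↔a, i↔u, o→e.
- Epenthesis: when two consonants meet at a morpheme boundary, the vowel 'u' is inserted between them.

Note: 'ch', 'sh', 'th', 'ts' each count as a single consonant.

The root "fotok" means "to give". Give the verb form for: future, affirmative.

fotokapufu

Attach tense future -ep (after consonant 'k') → fotokep.
Attach polarity affirmative -fi → fotokepfi.
Apply vowel harmony: fotokepfi → fotokapfu.
Apply epenthesis: fotokapfu → fotokapufu.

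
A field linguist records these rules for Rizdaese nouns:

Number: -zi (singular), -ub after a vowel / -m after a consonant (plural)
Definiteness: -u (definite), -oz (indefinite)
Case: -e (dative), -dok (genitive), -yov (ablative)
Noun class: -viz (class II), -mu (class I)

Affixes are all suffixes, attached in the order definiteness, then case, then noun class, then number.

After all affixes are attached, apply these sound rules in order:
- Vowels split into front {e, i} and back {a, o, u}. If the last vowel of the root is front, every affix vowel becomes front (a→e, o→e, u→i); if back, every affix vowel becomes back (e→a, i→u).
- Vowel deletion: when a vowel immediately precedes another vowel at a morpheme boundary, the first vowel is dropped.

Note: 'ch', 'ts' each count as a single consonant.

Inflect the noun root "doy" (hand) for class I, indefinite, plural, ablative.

doyozyovmub

Attach definiteness indefinite -oz → doyoz.
Attach case ablative -yov → doyozyov.
Attach noun class class I -mu → doyozyovmu.
Attach number plural -ub (after vowel 'u') → doyozyovmuub.
Vowel harmony: no change.
Apply vowel deletion: doyozyovmuub → doyozyovmub.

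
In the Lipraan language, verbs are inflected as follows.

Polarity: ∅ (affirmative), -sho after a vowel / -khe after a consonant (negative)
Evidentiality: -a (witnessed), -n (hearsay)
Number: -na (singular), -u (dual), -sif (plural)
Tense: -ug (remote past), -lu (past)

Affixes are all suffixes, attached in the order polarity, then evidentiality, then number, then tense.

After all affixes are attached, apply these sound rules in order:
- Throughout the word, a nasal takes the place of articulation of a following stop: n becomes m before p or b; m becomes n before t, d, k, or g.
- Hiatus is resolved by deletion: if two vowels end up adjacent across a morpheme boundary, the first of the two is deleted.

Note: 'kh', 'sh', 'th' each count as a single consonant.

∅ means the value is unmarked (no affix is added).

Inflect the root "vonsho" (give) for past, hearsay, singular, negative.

Attach polarity negative -sho (after vowel 'o') → vonshosho.
Attach evidentiality hearsay -n → vonshoshon.
Attach number singular -na → vonshoshonna.
Attach tense past -lu → vonshoshonnalu.
Nasal assimilation: no change.
Vowel deletion: no change.

vonshoshonnalu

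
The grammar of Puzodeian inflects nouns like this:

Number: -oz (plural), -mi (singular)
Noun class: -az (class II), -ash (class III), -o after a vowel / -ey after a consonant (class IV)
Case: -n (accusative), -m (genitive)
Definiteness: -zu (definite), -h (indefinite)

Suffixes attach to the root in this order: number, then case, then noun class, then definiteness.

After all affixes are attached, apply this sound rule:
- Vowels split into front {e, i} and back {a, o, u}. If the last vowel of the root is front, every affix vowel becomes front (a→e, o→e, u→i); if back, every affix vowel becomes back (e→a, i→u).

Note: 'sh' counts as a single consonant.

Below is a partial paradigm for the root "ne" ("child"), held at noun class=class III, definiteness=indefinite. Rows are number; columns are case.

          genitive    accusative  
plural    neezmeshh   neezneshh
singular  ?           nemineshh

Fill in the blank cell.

Attach number singular -mi → nemi.
Attach case genitive -m → nemim.
Attach noun class class III -ash → nemimash.
Attach definiteness indefinite -h → nemimashh.
Apply vowel harmony: nemimashh → nemimeshh.

nemimeshh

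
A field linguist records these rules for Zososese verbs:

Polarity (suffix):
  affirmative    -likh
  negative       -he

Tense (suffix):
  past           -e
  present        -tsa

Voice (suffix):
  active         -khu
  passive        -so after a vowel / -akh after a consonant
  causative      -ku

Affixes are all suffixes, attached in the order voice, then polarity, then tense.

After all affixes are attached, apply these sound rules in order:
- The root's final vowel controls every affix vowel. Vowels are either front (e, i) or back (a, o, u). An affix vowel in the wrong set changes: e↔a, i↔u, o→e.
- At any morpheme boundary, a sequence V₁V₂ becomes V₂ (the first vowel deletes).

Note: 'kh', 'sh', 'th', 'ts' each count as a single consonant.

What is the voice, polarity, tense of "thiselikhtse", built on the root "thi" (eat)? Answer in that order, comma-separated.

Segment: thi-so-likh-tsa.
voice: -so/akh → passive.
polarity: -likh → affirmative.
tense: -tsa → present.

passive, affirmative, present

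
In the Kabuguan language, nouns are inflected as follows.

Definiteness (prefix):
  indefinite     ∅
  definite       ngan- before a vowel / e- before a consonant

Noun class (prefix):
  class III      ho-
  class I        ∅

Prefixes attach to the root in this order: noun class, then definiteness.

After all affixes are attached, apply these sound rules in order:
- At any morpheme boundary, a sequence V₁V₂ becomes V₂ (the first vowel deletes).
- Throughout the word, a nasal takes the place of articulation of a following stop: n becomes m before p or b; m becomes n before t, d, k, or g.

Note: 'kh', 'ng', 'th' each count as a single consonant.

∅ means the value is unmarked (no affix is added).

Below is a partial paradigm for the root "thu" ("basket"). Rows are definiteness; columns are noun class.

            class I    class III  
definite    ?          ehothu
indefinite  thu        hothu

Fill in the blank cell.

ethu

noun class = class I: zero marking, form stays thu.
Attach definiteness definite e- (before consonant 'th') → ethu.
Vowel deletion: no change.
Nasal assimilation: no change.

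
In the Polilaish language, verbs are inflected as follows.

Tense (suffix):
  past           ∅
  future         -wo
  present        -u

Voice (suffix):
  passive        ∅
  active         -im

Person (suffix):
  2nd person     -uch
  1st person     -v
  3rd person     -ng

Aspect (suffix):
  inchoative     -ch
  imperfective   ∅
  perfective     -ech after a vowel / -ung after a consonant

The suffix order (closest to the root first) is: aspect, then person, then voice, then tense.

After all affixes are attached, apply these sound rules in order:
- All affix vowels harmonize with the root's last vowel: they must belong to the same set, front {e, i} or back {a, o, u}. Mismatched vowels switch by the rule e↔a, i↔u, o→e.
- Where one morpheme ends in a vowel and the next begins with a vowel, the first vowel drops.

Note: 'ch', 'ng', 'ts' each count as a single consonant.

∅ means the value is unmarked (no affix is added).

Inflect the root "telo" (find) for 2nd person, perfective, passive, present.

telachuchu

Attach aspect perfective -ech (after vowel 'o') → teloech.
Attach person 2nd person -uch → teloechuch.
voice = passive: zero marking, form stays teloechuch.
Attach tense present -u → teloechuchu.
Apply vowel harmony: teloechuchu → teloachuchu.
Apply vowel deletion: teloachuchu → telachuchu.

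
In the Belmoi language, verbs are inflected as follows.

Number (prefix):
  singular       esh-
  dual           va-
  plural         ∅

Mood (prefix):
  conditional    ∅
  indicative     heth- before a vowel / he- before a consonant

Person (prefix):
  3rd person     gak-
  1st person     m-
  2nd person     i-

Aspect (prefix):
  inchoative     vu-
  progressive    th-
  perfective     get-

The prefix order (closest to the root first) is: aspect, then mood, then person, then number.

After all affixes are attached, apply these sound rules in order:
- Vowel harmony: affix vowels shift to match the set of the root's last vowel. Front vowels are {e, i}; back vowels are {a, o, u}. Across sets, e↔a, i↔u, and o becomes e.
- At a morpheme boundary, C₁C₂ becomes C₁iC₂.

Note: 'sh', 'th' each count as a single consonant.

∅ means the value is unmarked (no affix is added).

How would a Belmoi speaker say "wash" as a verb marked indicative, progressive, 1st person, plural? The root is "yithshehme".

Attach aspect progressive th- → thyithshehme.
Attach mood indicative he- (before consonant 'th') → hethyithshehme.
Attach person 1st person m- → mhethyithshehme.
number = plural: zero marking, form stays mhethyithshehme.
Vowel harmony: no change.
Apply epenthesis: mhethyithshehme → mihethiyithshehme.

mihethiyithshehme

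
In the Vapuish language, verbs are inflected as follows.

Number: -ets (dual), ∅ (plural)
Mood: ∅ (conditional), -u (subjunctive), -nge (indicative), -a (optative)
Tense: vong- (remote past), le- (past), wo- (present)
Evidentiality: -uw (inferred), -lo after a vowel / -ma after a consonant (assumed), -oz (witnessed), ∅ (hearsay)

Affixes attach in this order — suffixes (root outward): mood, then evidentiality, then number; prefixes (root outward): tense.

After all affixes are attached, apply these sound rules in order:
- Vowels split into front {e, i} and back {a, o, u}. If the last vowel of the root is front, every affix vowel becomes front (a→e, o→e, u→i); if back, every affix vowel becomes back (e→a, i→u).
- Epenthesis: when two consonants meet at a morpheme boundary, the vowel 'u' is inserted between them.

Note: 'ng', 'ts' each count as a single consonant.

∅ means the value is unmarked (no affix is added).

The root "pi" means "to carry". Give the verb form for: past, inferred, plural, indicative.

Attach mood indicative -nge → pinge.
Attach evidentiality inferred -uw → pingeuw.
Attach tense past le- → lepingeuw.
number = plural: zero marking, form stays lepingeuw.
Apply vowel harmony: lepingeuw → lepingeiw.
Epenthesis: no change.

lepingeiw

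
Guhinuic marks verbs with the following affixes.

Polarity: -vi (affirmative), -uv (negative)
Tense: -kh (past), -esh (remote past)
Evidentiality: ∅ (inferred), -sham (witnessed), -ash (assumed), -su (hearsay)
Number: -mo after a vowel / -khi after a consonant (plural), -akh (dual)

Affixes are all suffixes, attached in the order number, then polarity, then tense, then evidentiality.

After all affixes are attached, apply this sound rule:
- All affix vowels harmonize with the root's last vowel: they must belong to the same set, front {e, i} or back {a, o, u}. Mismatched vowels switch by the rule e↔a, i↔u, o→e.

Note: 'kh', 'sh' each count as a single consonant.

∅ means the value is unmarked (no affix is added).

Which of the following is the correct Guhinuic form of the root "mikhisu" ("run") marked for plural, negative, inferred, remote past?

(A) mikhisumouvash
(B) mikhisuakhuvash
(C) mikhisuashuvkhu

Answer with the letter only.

A

Attach number plural -mo (after vowel 'u') → mikhisumo.
Attach polarity negative -uv → mikhisumouv.
Attach tense remote past -esh → mikhisumouvesh.
evidentiality = inferred: zero marking, form stays mikhisumouvesh.
Apply vowel harmony: mikhisumouvesh → mikhisumouvash.
So the correct form is mikhisumouvash, option (A).
(B) mikhisuakhuvash is wrong: it uses dual instead of plural for number.
(C) mikhisuashuvkhu is wrong: it has the affixes in the wrong order.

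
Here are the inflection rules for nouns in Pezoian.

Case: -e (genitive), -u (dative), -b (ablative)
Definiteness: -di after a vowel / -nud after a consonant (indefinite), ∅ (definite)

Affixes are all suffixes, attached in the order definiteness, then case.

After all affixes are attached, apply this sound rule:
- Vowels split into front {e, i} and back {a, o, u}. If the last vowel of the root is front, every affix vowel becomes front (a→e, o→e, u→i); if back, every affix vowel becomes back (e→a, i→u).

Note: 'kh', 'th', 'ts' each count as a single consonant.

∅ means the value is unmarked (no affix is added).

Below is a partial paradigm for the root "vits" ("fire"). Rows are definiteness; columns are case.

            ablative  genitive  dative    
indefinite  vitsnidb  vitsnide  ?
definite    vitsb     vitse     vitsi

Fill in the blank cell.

vitsnidi

Attach definiteness indefinite -nud (after consonant 'ts') → vitsnud.
Attach case dative -u → vitsnudu.
Apply vowel harmony: vitsnudu → vitsnidi.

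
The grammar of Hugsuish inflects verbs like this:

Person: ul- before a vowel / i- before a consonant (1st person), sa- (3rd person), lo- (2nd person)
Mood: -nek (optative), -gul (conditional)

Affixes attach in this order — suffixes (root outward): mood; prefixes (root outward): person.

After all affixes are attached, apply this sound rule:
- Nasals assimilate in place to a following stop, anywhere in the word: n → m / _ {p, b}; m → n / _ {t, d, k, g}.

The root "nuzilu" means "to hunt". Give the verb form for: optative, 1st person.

inuzilunek

Attach person 1st person i- (before consonant 'n') → inuzilu.
Attach mood optative -nek → inuzilunek.
Nasal assimilation: no change.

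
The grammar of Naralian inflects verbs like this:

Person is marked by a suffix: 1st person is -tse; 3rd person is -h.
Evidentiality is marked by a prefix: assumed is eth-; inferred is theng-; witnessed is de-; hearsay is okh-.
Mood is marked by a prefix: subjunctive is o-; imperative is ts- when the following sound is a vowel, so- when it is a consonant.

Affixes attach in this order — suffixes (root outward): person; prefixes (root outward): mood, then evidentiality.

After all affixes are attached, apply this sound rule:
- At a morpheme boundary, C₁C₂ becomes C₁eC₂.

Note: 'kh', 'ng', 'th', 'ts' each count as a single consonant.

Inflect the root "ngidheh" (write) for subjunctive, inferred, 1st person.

thengongidhehetse

Attach mood subjunctive o- → ongidheh.
Attach person 1st person -tse → ongidhehtse.
Attach evidentiality inferred theng- → thengongidhehtse.
Apply epenthesis: thengongidhehtse → thengongidhehetse.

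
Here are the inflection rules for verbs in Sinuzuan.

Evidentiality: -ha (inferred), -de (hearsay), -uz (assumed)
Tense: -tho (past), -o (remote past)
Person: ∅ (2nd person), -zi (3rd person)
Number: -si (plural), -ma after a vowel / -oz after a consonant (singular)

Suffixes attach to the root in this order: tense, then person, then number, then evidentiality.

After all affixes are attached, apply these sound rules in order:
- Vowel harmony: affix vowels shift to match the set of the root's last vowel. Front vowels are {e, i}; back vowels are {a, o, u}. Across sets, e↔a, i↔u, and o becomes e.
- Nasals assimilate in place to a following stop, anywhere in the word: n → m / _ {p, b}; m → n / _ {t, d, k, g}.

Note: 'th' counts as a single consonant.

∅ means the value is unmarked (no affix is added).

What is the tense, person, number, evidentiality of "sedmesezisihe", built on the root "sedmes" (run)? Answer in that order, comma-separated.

remote past, 3rd person, plural, inferred

Segment: sedmes-o-zi-si-ha.
tense: -o → remote past.
person: -zi → 3rd person.
number: -si → plural.
evidentiality: -ha → inferred.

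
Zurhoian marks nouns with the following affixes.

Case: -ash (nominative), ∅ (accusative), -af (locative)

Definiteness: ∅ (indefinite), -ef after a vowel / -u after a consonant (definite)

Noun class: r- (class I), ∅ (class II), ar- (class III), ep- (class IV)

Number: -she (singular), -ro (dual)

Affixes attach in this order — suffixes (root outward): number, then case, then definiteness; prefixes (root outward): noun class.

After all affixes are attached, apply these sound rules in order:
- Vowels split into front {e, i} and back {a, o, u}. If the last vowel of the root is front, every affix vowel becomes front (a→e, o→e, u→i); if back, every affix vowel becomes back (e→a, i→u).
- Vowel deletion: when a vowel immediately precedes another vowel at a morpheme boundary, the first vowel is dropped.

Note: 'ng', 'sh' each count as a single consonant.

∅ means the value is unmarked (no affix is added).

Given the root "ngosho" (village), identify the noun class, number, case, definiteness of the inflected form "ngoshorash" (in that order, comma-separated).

Segment: ngosho-ro-ash.
noun class: ∅ → class II.
number: -ro → dual.
case: -ash → nominative.
definiteness: ∅ → indefinite.

class II, dual, nominative, indefinite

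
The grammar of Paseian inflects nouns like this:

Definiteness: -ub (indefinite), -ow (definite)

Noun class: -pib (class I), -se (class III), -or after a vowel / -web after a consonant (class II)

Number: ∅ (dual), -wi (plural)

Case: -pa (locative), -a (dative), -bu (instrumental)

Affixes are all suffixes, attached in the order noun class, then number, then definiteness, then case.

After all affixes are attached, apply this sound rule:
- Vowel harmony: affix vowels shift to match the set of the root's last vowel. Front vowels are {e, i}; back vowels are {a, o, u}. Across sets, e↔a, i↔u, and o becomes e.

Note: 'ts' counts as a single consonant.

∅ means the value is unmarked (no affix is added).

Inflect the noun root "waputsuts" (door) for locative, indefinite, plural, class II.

Attach noun class class II -web (after consonant 'ts') → waputsutsweb.
Attach number plural -wi → waputsutswebwi.
Attach definiteness indefinite -ub → waputsutswebwiub.
Attach case locative -pa → waputsutswebwiubpa.
Apply vowel harmony: waputsutswebwiubpa → waputsutswabwuubpa.

waputsutswabwuubpa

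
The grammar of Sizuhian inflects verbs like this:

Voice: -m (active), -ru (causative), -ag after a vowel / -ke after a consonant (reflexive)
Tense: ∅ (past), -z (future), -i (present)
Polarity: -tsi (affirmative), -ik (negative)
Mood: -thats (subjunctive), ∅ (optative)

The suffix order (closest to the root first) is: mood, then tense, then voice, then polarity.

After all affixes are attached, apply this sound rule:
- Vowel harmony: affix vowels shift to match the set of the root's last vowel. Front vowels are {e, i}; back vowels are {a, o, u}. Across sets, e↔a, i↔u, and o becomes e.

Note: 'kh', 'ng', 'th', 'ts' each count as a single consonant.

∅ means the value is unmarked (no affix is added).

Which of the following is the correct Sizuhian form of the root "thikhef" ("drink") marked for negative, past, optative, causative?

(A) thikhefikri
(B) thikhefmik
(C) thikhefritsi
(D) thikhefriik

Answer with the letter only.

mood = optative: zero marking, form stays thikhef.
tense = past: zero marking, form stays thikhef.
Attach voice causative -ru → thikhefru.
Attach polarity negative -ik → thikhefruik.
Apply vowel harmony: thikhefruik → thikhefriik.
So the correct form is thikhefriik, option (D).
(B) thikhefmik is wrong: it uses active instead of causative for voice.
(A) thikhefikri is wrong: it has the affixes in the wrong order.
(C) thikhefritsi is wrong: it uses affirmative instead of negative for polarity.

D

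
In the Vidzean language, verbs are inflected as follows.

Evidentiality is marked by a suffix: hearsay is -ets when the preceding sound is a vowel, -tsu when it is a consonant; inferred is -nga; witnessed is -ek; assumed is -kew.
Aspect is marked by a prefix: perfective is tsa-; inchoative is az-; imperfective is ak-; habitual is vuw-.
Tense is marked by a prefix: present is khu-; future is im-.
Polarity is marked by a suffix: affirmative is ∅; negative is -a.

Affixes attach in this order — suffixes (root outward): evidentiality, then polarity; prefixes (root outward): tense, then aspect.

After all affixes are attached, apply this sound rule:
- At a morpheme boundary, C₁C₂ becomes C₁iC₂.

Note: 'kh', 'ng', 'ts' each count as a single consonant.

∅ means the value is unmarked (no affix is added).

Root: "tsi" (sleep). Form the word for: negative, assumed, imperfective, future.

Attach tense future im- → imtsi.
Attach evidentiality assumed -kew → imtsikew.
Attach polarity negative -a → imtsikewa.
Attach aspect imperfective ak- → akimtsikewa.
Apply epenthesis: akimtsikewa → akimitsikewa.

akimitsikewa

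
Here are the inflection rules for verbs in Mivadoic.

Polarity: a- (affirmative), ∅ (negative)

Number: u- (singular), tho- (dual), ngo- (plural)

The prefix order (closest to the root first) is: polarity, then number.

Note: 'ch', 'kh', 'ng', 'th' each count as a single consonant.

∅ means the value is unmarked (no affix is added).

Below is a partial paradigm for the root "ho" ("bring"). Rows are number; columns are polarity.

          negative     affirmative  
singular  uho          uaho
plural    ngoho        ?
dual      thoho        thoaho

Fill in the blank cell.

ngoaho

Attach polarity affirmative a- → aho.
Attach number plural ngo- → ngoaho.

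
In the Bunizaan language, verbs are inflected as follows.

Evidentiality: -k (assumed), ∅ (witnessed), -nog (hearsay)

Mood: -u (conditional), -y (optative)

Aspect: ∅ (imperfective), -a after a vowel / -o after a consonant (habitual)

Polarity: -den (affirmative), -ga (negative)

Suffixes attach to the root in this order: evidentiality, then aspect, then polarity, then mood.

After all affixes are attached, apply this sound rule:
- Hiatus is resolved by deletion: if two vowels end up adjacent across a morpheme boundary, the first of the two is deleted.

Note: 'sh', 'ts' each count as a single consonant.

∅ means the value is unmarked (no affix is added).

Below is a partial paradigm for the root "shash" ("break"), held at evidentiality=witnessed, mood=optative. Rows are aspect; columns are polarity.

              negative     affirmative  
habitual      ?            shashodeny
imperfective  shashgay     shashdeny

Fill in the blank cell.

shashogay

evidentiality = witnessed: zero marking, form stays shash.
Attach aspect habitual -o (after consonant 'sh') → shasho.
Attach polarity negative -ga → shashoga.
Attach mood optative -y → shashogay.
Vowel deletion: no change.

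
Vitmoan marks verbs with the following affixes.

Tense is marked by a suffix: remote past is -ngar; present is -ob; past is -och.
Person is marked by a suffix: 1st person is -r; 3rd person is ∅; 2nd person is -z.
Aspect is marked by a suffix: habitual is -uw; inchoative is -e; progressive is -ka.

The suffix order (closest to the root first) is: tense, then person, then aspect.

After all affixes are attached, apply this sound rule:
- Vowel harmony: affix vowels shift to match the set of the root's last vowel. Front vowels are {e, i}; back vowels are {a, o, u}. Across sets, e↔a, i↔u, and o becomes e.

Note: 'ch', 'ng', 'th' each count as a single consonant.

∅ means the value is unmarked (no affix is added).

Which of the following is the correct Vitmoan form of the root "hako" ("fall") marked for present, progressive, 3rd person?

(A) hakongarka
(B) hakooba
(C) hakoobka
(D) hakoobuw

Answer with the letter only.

C

Attach tense present -ob → hakoob.
person = 3rd person: zero marking, form stays hakoob.
Attach aspect progressive -ka → hakoobka.
Vowel harmony: no change.
So the correct form is hakoobka, option (C).
(A) hakongarka is wrong: it uses remote past instead of present for tense.
(D) hakoobuw is wrong: it uses habitual instead of progressive for aspect.
(B) hakooba is wrong: it uses inchoative instead of progressive for aspect.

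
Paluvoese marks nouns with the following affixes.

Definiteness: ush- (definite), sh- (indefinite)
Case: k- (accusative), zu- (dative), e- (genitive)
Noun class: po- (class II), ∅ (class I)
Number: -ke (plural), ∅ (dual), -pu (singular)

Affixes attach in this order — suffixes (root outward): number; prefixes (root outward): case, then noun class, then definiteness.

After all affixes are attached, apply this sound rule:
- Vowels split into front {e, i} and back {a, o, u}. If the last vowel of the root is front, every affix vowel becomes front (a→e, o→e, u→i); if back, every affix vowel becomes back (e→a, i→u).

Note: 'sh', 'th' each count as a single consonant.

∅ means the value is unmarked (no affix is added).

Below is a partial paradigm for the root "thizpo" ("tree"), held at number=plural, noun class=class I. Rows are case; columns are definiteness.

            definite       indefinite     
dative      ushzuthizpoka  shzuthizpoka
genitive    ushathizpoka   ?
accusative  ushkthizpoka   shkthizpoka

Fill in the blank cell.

Attach case genitive e- → ethizpo.
Attach number plural -ke → ethizpoke.
noun class = class I: zero marking, form stays ethizpoke.
Attach definiteness indefinite sh- → shethizpoke.
Apply vowel harmony: shethizpoke → shathizpoka.

shathizpoka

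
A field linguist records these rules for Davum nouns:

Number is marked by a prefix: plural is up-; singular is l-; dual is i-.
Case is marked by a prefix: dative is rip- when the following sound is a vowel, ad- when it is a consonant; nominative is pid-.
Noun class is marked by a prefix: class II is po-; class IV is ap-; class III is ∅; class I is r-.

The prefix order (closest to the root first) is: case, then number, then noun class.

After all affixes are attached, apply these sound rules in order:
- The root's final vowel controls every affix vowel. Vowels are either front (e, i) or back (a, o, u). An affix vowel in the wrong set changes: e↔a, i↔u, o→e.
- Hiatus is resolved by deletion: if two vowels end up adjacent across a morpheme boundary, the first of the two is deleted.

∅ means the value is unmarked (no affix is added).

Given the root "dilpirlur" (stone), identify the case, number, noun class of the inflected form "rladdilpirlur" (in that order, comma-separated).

Segment: r-l-ad-dilpirlur.
case: rip/ad- → dative.
number: l- → singular.
noun class: r- → class I.

dative, singular, class I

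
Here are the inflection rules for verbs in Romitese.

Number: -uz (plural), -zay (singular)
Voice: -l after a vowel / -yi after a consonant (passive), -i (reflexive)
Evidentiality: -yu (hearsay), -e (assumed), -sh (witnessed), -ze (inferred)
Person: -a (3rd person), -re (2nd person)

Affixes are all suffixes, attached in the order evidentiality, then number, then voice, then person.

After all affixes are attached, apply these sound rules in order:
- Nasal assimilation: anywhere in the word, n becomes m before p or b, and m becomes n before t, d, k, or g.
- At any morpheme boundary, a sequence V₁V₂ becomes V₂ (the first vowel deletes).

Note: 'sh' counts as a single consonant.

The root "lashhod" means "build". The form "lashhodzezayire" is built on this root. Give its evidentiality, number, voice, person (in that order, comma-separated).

Segment: lashhod-ze-zay-i-re.
evidentiality: -ze → inferred.
number: -zay → singular.
voice: -i → reflexive.
person: -re → 2nd person.

inferred, singular, reflexive, 2nd person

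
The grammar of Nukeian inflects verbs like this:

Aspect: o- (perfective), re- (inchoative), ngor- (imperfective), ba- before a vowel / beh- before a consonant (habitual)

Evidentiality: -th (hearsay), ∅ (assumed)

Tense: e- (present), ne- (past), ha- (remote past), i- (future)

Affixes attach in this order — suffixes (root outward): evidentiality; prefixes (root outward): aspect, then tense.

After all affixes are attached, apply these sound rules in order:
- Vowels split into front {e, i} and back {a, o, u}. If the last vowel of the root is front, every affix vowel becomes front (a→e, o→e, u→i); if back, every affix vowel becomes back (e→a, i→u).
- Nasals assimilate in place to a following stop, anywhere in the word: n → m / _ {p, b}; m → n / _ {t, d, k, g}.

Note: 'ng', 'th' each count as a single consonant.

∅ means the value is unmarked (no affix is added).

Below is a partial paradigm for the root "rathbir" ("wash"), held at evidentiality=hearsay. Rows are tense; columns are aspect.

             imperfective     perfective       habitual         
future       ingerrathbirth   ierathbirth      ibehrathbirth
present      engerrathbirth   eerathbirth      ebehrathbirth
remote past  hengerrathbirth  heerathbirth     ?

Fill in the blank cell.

hebehrathbirth

Attach aspect habitual beh- (before consonant 'r') → behrathbir.
Attach evidentiality hearsay -th → behrathbirth.
Attach tense remote past ha- → habehrathbirth.
Apply vowel harmony: habehrathbirth → hebehrathbirth.
Nasal assimilation: no change.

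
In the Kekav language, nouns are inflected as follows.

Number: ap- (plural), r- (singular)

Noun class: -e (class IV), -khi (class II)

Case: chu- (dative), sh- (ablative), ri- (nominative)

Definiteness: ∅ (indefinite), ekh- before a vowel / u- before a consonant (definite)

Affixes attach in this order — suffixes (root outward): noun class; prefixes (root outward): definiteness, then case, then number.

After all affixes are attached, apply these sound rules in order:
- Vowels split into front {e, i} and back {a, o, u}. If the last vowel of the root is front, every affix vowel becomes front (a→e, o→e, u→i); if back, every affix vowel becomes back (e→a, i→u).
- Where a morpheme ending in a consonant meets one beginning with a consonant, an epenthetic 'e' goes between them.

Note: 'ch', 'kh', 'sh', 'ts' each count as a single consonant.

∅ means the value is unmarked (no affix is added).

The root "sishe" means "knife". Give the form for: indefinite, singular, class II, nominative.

rerisishekhi

definiteness = indefinite: zero marking, form stays sishe.
Attach case nominative ri- → risishe.
Attach noun class class II -khi → risishekhi.
Attach number singular r- → rrisishekhi.
Vowel harmony: no change.
Apply epenthesis: rrisishekhi → rerisishekhi.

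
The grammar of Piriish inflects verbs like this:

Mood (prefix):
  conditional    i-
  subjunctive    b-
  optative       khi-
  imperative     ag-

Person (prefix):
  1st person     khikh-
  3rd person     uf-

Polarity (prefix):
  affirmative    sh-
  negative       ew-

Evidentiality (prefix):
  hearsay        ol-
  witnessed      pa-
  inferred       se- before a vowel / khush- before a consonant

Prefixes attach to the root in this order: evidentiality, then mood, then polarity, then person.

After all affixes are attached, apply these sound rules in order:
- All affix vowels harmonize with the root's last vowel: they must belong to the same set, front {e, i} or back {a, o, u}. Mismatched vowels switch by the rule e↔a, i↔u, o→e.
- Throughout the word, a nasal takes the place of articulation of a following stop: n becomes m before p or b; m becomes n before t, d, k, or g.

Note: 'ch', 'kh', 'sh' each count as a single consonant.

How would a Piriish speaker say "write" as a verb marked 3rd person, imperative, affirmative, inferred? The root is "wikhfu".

Attach evidentiality inferred khush- (before consonant 'w') → khushwikhfu.
Attach mood imperative ag- → agkhushwikhfu.
Attach polarity affirmative sh- → shagkhushwikhfu.
Attach person 3rd person uf- → ufshagkhushwikhfu.
Vowel harmony: no change.
Nasal assimilation: no change.

ufshagkhushwikhfu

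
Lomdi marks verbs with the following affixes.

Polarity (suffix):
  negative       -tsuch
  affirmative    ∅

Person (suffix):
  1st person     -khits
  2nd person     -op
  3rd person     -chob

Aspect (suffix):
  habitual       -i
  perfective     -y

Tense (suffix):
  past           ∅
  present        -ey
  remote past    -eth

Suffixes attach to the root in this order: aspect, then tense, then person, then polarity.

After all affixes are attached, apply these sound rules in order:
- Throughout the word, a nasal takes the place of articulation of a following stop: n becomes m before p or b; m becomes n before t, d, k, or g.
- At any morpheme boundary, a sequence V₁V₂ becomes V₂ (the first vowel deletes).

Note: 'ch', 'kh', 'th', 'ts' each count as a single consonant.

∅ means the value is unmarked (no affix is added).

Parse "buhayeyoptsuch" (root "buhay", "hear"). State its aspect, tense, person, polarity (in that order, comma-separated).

Segment: buhay-i-ey-op-tsuch.
aspect: -i → habitual.
tense: -ey → present.
person: -op → 2nd person.
polarity: -tsuch → negative.

habitual, present, 2nd person, negative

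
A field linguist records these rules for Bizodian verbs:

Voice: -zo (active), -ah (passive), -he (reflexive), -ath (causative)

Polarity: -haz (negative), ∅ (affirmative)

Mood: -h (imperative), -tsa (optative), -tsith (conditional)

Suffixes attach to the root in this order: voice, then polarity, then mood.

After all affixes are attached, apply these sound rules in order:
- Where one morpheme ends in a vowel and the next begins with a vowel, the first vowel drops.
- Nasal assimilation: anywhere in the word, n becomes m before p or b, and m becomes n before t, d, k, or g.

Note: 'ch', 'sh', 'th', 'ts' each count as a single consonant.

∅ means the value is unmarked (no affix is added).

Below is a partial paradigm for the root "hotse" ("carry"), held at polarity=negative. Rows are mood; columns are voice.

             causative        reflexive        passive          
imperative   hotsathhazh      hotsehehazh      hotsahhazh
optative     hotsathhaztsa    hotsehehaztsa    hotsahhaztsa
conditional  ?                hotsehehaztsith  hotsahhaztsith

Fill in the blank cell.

hotsathhaztsith

Attach voice causative -ath → hotseath.
Attach polarity negative -haz → hotseathhaz.
Attach mood conditional -tsith → hotseathhaztsith.
Apply vowel deletion: hotseathhaztsith → hotsathhaztsith.
Nasal assimilation: no change.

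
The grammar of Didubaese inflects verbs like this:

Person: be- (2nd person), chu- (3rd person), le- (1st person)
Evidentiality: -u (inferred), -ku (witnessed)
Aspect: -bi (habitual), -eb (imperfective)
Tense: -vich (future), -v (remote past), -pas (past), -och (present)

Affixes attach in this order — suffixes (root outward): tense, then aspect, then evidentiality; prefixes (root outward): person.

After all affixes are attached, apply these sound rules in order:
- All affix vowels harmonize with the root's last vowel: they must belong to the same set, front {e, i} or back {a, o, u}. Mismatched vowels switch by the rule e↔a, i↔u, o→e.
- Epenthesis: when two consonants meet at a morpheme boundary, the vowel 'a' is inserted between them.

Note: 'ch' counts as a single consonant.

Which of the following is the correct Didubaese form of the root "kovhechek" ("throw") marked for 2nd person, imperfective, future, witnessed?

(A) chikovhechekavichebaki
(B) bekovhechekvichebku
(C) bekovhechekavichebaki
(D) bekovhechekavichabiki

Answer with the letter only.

Attach tense future -vich → kovhechekvich.
Attach person 2nd person be- → bekovhechekvich.
Attach aspect imperfective -eb → bekovhechekvicheb.
Attach evidentiality witnessed -ku → bekovhechekvichebku.
Apply vowel harmony: bekovhechekvichebku → bekovhechekvichebki.
Apply epenthesis: bekovhechekvichebki → bekovhechekavichebaki.
So the correct form is bekovhechekavichebaki, option (C).
(A) chikovhechekavichebaki is wrong: it uses 3rd person instead of 2nd person for person.
(D) bekovhechekavichabiki is wrong: it uses habitual instead of imperfective for aspect.
(B) bekovhechekvichebku is wrong: it fails to apply the sound rule(s).

C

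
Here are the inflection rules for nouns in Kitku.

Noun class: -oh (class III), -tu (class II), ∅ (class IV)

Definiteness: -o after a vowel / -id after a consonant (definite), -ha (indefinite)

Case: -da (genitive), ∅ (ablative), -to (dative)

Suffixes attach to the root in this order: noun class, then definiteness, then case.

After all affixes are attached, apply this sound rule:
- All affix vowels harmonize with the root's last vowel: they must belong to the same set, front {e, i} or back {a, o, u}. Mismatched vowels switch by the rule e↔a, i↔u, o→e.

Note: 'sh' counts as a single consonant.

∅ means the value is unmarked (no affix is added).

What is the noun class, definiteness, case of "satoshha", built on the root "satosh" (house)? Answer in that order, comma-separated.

class IV, indefinite, ablative

Segment: satosh-ha.
noun class: ∅ → class IV.
definiteness: -ha → indefinite.
case: ∅ → ablative.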